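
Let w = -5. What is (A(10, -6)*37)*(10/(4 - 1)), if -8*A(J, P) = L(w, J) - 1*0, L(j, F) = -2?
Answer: 185/6 ≈ 30.833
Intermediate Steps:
A(J, P) = 1/4 (A(J, P) = -(-2 - 1*0)/8 = -(-2 + 0)/8 = -1/8*(-2) = 1/4)
(A(10, -6)*37)*(10/(4 - 1)) = ((1/4)*37)*(10/(4 - 1)) = 37*(10/3)/4 = 37*(10*(1/3))/4 = (37/4)*(10/3) = 185/6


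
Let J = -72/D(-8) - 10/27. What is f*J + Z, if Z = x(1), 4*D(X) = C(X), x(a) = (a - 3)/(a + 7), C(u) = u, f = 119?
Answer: 457885/108 ≈ 4239.7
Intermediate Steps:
x(a) = (-3 + a)/(7 + a)
D(X) = X/4
Z = -¼ (Z = (-3 + 1)/(7 + 1) = -2/8 = (⅛)*(-2) = -¼ ≈ -0.25000)
J = 962/27 (J = -72/((¼)*(-8)) - 10/27 = -72/(-2) - 10*1/27 = -72*(-½) - 10/27 = 36 - 10/27 = 962/27 ≈ 35.630)
f*J + Z = 119*(962/27) - ¼ = 114478/27 - ¼ = 457885/108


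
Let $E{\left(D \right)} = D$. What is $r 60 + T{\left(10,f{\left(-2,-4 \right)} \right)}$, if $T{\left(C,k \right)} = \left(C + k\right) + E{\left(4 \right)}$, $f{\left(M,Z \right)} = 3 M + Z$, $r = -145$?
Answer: $-8696$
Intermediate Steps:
$f{\left(M,Z \right)} = Z + 3 M$
$T{\left(C,k \right)} = 4 + C + k$ ($T{\left(C,k \right)} = \left(C + k\right) + 4 = 4 + C + k$)
$r 60 + T{\left(10,f{\left(-2,-4 \right)} \right)} = \left(-145\right) 60 + \left(4 + 10 + \left(-4 + 3 \left(-2\right)\right)\right) = -8700 + \left(4 + 10 - 10\right) = -8700 + 4 = -8696$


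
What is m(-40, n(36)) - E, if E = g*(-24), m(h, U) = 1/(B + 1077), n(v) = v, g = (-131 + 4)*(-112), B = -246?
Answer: 283683457/831 ≈ 3.4138e+5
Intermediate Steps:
g = 14224 (g = -127*(-112) = 14224)
m(h, U) = 1/831 (m(h, U) = 1/(-246 + 1077) = 1/831)
E = -341376 (E = 14224*(-24) = -341376)
m(-40, n(36)) - E = 1/831 - 1*(-341376) = 1/831 + 341376 = 283683457/831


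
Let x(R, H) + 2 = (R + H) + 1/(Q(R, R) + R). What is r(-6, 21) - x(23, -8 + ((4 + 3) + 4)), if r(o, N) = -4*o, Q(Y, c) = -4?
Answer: -1/19 ≈ -0.052632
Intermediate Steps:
x(R, H) = -2 + H + R + 1/(-4 + R) (x(R, H) = -2 + ((R + H) + 1/(-4 + R)) = -2 + ((H + R) + 1/(-4 + R)) = -2 + (H + R + 1/(-4 + R)) = -2 + H + R + 1/(-4 + R))
r(-6, 21) - x(23, -8 + ((4 + 3) + 4)) = -4*(-6) - (9 + 23**2 - 6*23 - 4*(-8 + ((4 + 3) + 4)) + (-8 + ((4 + 3) + 4))*23)/(-4 + 23) = 24 - (9 + 529 - 138 - 4*(-8 + (7 + 4)) + (-8 + (7 + 4))*23)/19 = 24 - (9 + 529 - 138 - 4*(-8 + 11) + (-8 + 11)*23)/19 = 24 - (9 + 529 - 138 - 4*3 + 3*23)/19 = 24 - (9 + 529 - 138 - 12 + 69)/19 = 24 - 457/19 = -1/19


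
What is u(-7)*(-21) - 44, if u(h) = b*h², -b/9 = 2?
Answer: 18478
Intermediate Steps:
b = -18 (b = -9*2 = -18)
u(h) = -18*h²
u(-7)*(-21) - 44 = -18*(-7)²*(-21) - 44 = -18*49*(-21) - 44 = -882*(-21) - 44 = 18522 - 44 = 18478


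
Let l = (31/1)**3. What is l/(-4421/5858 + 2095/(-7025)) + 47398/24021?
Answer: -1963135665279868/69388718049 ≈ -28292.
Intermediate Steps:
l = 29791 (l = (31*1)**3 = 31**3 = 29791)
l/(-4421/5858 + 2095/(-7025)) + 47398/24021 = 29791/(-4421/5858 + 2095/(-7025)) + 47398/24021 = 29791/(-4421*1/5858 + 2095*(-1/7025)) + 47398*(1/24021) = 29791/(-4421/5858 - 419/1405) + 47398/24021 = 29791/(-8666007/8230490) + 47398/24021 = 29791*(-8230490/8666007) + 47398/24021 = -245194527590/8666007 + 47398/24021 = -1963135665279868/69388718049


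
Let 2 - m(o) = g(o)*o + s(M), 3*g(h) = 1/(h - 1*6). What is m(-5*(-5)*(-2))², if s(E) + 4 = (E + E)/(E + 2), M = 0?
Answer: 229441/7056 ≈ 32.517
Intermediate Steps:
s(E) = -4 + 2*E/(2 + E) (s(E) = -4 + (E + E)/(E + 2) = -4 + (2*E)/(2 + E) = -4 + 2*E/(2 + E))
g(h) = 1/(3*(-6 + h)) (g(h) = 1/(3*(h - 1*6)) = 1/(3*(h - 6)) = 1/(3*(-6 + h)))
m(o) = 6 - o/(3*(-6 + o)) (m(o) = 2 - ((1/(3*(-6 + o)))*o + 2*(-4 - 1*0)/(2 + 0)) = 2 - (o/(3*(-6 + o)) + 2*(-4 + 0)/2) = 2 - (o/(3*(-6 + o)) + 2*(½)*(-4)) = 2 - (o/(3*(-6 + o)) - 4) = 2 - (-4 + o/(3*(-6 + o))) = 2 + (4 - o/(3*(-6 + o))) = 6 - o/(3*(-6 + o)))
m(-5*(-5)*(-2))² = ((-108 + 17*(-5*(-5)*(-2)))/(3*(-6 - 5*(-5)*(-2))))² = ((-108 + 17*(25*(-2)))/(3*(-6 + 25*(-2))))² = ((-108 + 17*(-50))/(3*(-6 - 50)))² = ((⅓)*(-108 - 850)/(-56))² = ((⅓)*(-1/56)*(-958))² = (479/84)² = 229441/7056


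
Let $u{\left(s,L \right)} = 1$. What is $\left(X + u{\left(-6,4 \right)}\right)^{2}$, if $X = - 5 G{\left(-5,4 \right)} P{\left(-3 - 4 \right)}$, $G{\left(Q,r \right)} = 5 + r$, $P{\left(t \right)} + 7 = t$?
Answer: $398161$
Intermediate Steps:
$P{\left(t \right)} = -7 + t$
$X = 630$ ($X = - 5 \left(5 + 4\right) \left(-7 - 7\right) = \left(-5\right) 9 \left(-7 - 7\right) = - 45 \left(-7 - 7\right) = \left(-45\right) \left(-14\right) = 630$)
$\left(X + u{\left(-6,4 \right)}\right)^{2} = \left(630 + 1\right)^{2} = 631^{2} = 398161$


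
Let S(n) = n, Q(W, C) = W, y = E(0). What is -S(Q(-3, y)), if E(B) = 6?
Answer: 3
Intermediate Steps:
y = 6
-S(Q(-3, y)) = -1*(-3) = 3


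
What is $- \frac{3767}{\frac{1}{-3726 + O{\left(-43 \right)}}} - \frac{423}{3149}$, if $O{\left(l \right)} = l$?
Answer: $\frac{951254132}{67} \approx 1.4198 \cdot 10^{7}$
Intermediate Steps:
$- \frac{3767}{\frac{1}{-3726 + O{\left(-43 \right)}}} - \frac{423}{3149} = - \frac{3767}{\frac{1}{-3726 - 43}} - \frac{423}{3149} = - \frac{3767}{\frac{1}{-3769}} - \frac{9}{67} = - \frac{3767}{- \frac{1}{3769}} - \frac{9}{67} = \left(-3767\right) \left(-3769\right) - \frac{9}{67} = 14197823 - \frac{9}{67} = \frac{951254132}{67}$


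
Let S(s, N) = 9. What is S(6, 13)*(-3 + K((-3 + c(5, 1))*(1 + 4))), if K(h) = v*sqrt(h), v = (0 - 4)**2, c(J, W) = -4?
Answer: -27 + 144*I*sqrt(35) ≈ -27.0 + 851.92*I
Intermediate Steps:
v = 16 (v = (-4)**2 = 16)
K(h) = 16*sqrt(h)
S(6, 13)*(-3 + K((-3 + c(5, 1))*(1 + 4))) = 9*(-3 + 16*sqrt((-3 - 4)*(1 + 4))) = 9*(-3 + 16*sqrt(-7*5)) = 9*(-3 + 16*sqrt(-35)) = 9*(-3 + 16*(I*sqrt(35))) = 9*(-3 + 16*I*sqrt(35)) = -27 + 144*I*sqrt(35)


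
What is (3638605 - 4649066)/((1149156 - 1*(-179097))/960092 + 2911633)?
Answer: -970135522412/2795436878489 ≈ -0.34704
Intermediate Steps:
(3638605 - 4649066)/((1149156 - 1*(-179097))/960092 + 2911633) = -1010461/((1149156 + 179097)*(1/960092) + 2911633) = -1010461/(1328253*(1/960092) + 2911633) = -1010461/(1328253/960092 + 2911633) = -1010461/2795436878489/960092 = -1010461*960092/2795436878489 = -970135522412/2795436878489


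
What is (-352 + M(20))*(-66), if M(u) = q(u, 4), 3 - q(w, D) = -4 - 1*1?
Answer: 22704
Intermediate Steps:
q(w, D) = 8 (q(w, D) = 3 - (-4 - 1*1) = 3 - (-4 - 1) = 3 - 1*(-5) = 3 + 5 = 8)
M(u) = 8
(-352 + M(20))*(-66) = (-352 + 8)*(-66) = -344*(-66) = 22704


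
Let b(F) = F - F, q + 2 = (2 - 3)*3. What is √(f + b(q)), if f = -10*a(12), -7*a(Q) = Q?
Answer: 2*√210/7 ≈ 4.1404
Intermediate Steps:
a(Q) = -Q/7
f = 120/7 (f = -(-10)*12/7 = -10*(-12/7) = 120/7 ≈ 17.143)
q = -5 (q = -2 + (2 - 3)*3 = -2 - 1*3 = -2 - 3 = -5)
b(F) = 0
√(f + b(q)) = √(120/7 + 0) = √(120/7) = 2*√210/7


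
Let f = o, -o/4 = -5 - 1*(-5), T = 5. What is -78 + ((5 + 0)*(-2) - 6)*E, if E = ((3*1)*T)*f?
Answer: -78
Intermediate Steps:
o = 0 (o = -4*(-5 - 1*(-5)) = -4*(-5 + 5) = -4*0 = 0)
f = 0
E = 0 (E = ((3*1)*5)*0 = (3*5)*0 = 15*0 = 0)
-78 + ((5 + 0)*(-2) - 6)*E = -78 + ((5 + 0)*(-2) - 6)*0 = -78 + (5*(-2) - 6)*0 = -78 + (-10 - 6)*0 = -78 - 16*0 = -78 + 0 = -78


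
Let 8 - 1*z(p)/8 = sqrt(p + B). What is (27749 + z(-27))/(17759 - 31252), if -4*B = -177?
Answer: -27813/13493 + 4*sqrt(69)/13493 ≈ -2.0588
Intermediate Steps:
B = 177/4 (B = -1/4*(-177) = 177/4 ≈ 44.250)
z(p) = 64 - 8*sqrt(177/4 + p) (z(p) = 64 - 8*sqrt(p + 177/4) = 64 - 8*sqrt(177/4 + p))
(27749 + z(-27))/(17759 - 31252) = (27749 + (64 - 4*sqrt(177 + 4*(-27))))/(17759 - 31252) = (27749 + (64 - 4*sqrt(177 - 108)))/(-13493) = (27749 + (64 - 4*sqrt(69)))*(-1/13493) = (27813 - 4*sqrt(69))*(-1/13493) = -27813/13493 + 4*sqrt(69)/13493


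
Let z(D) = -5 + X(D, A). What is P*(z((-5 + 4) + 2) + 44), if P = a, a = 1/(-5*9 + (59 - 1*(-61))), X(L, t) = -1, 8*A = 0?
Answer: 38/75 ≈ 0.50667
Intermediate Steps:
A = 0 (A = (⅛)*0 = 0)
z(D) = -6 (z(D) = -5 - 1 = -6)
a = 1/75 (a = 1/(-45 + (59 + 61)) = 1/(-45 + 120) = 1/75 ≈ 0.013333)
P = 1/75 ≈ 0.013333
P*(z((-5 + 4) + 2) + 44) = (-6 + 44)/75 = (1/75)*38 = 38/75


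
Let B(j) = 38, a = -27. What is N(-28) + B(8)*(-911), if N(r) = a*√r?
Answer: -34618 - 54*I*√7 ≈ -34618.0 - 142.87*I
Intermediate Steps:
N(r) = -27*√r
N(-28) + B(8)*(-911) = -54*I*√7 + 38*(-911) = -54*I*√7 - 34618 = -34618 - 54*I*√7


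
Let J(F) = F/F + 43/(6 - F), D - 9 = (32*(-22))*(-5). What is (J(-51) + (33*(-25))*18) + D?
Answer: -645197/57 ≈ -11319.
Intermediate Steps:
D = 3529 (D = 9 + (32*(-22))*(-5) = 9 - 704*(-5) = 9 + 3520 = 3529)
J(F) = 1 + 43/(6 - F)
(J(-51) + (33*(-25))*18) + D = ((-49 - 51)/(-6 - 51) + (33*(-25))*18) + 3529 = (-100/(-57) - 825*18) + 3529 = (-1/57*(-100) - 14850) + 3529 = (100/57 - 14850) + 3529 = -846350/57 + 3529 = -645197/57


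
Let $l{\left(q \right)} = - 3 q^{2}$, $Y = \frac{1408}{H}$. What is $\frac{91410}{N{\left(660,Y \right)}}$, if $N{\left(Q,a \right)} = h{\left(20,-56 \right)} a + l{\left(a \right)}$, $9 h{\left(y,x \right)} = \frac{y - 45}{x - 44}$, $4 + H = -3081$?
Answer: $- \frac{355896628875}{2482384} \approx -1.4337 \cdot 10^{5}$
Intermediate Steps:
$H = -3085$ ($H = -4 - 3081 = -3085$)
$Y = - \frac{1408}{3085}$ ($Y = \frac{1408}{-3085} = 1408 \left(- \frac{1}{3085}\right) = - \frac{1408}{3085} \approx -0.4564$)
$h{\left(y,x \right)} = \frac{-45 + y}{9 \left(-44 + x\right)}$ ($h{\left(y,x \right)} = \frac{\left(y - 45\right) \frac{1}{x - 44}}{9} = \frac{\left(-45 + y\right) \frac{1}{-44 + x}}{9} = \frac{\frac{1}{-44 + x} \left(-45 + y\right)}{9} = \frac{-45 + y}{9 \left(-44 + x\right)}$)
$N{\left(Q,a \right)} = - 3 a^{2} + \frac{a}{36}$ ($N{\left(Q,a \right)} = \frac{-45 + 20}{9 \left(-44 - 56\right)} a - 3 a^{2} = \frac{1}{9} \frac{1}{-100} \left(-25\right) a - 3 a^{2} = \frac{1}{9} \left(- \frac{1}{100}\right) \left(-25\right) a - 3 a^{2} = \frac{a}{36} - 3 a^{2} = - 3 a^{2} + \frac{a}{36}$)
$\frac{91410}{N{\left(660,Y \right)}} = \frac{91410}{\frac{1}{36} \left(- \frac{1408}{3085}\right) \left(1 - - \frac{152064}{3085}\right)} = \frac{91410}{\frac{1}{36} \left(- \frac{1408}{3085}\right) \left(1 + \frac{152064}{3085}\right)} = \frac{91410}{\frac{1}{36} \left(- \frac{1408}{3085}\right) \frac{155149}{3085}} = \frac{91410}{- \frac{54612448}{85655025}} = 91410 \left(- \frac{85655025}{54612448}\right) = - \frac{355896628875}{2482384}$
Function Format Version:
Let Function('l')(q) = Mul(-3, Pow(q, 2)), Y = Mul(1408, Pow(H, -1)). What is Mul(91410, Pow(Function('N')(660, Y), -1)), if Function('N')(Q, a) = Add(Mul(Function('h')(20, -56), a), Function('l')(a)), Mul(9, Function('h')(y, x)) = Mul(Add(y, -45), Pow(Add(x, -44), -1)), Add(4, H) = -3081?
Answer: Rational(-355896628875, 2482384) ≈ -1.4337e+5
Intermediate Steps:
H = -3085 (H = Add(-4, -3081) = -3085)
Y = Rational(-1408, 3085) (Y = Mul(1408, Pow(-3085, -1)) = Mul(1408, Rational(-1, 3085)) = Rational(-1408, 3085) ≈ -0.45640)
Function('h')(y, x) = Mul(Rational(1, 9), Pow(Add(-44, x), -1), Add(-45, y)) (Function('h')(y, x) = Mul(Rational(1, 9), Mul(Add(y, -45), Pow(Add(x, -44), -1))) = Mul(Rational(1, 9), Mul(Add(-45, y), Pow(Add(-44, x), -1))) = Mul(Rational(1, 9), Mul(Pow(Add(-44, x), -1), Add(-45, y))) = Mul(Rational(1, 9), Pow(Add(-44, x), -1), Add(-45, y)))
Function('N')(Q, a) = Add(Mul(-3, Pow(a, 2)), Mul(Rational(1, 36), a)) (Function('N')(Q, a) = Add(Mul(Mul(Rational(1, 9), Pow(Add(-44, -56), -1), Add(-45, 20)), a), Mul(-3, Pow(a, 2))) = Add(Mul(Mul(Rational(1, 9), Pow(-100, -1), -25), a), Mul(-3, Pow(a, 2))) = Add(Mul(Mul(Rational(1, 9), Rational(-1, 100), -25), a), Mul(-3, Pow(a, 2))) = Add(Mul(Rational(1, 36), a), Mul(-3, Pow(a, 2))) = Add(Mul(-3, Pow(a, 2)), Mul(Rational(1, 36), a)))
Mul(91410, Pow(Function('N')(660, Y), -1)) = Mul(91410, Pow(Mul(Rational(1, 36), Rational(-1408, 3085), Add(1, Mul(-108, Rational(-1408, 3085)))), -1)) = Mul(91410, Pow(Mul(Rational(1, 36), Rational(-1408, 3085), Add(1, Rational(152064, 3085))), -1)) = Mul(91410, Pow(Mul(Rational(1, 36), Rational(-1408, 3085), Rational(155149, 3085)), -1)) = Mul(91410, Pow(Rational(-54612448, 85655025), -1)) = Mul(91410, Rational(-85655025, 54612448)) = Rational(-355896628875, 2482384)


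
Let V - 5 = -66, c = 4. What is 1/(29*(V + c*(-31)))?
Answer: -1/5365 ≈ -0.00018639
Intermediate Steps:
V = -61 (V = 5 - 66 = -61)
1/(29*(V + c*(-31))) = 1/(29*(-61 + 4*(-31))) = 1/(29*(-61 - 124)) = 1/(29*(-185)) = 1/(-5365) = -1/5365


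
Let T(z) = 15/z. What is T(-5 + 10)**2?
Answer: 9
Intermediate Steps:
T(-5 + 10)**2 = (15/(-5 + 10))**2 = (15/5)**2 = (15*(1/5))**2 = 3**2 = 9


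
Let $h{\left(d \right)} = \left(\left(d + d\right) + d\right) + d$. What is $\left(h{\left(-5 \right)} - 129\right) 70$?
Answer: $-10430$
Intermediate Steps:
$h{\left(d \right)} = 4 d$ ($h{\left(d \right)} = \left(2 d + d\right) + d = 3 d + d = 4 d$)
$\left(h{\left(-5 \right)} - 129\right) 70 = \left(4 \left(-5\right) - 129\right) 70 = \left(-20 - 129\right) 70 = \left(-149\right) 70 = -10430$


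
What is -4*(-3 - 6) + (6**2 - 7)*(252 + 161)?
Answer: 12013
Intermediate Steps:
-4*(-3 - 6) + (6**2 - 7)*(252 + 161) = -4*(-9) + (36 - 7)*413 = 36 + 29*413 = 36 + 11977 = 12013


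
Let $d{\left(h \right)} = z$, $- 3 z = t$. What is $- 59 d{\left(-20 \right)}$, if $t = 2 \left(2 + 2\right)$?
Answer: $\frac{472}{3} \approx 157.33$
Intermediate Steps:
$t = 8$ ($t = 2 \cdot 4 = 8$)
$z = - \frac{8}{3}$ ($z = \left(- \frac{1}{3}\right) 8 = - \frac{8}{3} \approx -2.6667$)
$d{\left(h \right)} = - \frac{8}{3}$
$- 59 d{\left(-20 \right)} = \left(-59\right) \left(- \frac{8}{3}\right) = \frac{472}{3}$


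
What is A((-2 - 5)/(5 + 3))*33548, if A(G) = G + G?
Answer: -58709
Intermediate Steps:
A(G) = 2*G
A((-2 - 5)/(5 + 3))*33548 = (2*((-2 - 5)/(5 + 3)))*33548 = (2*(-7/8))*33548 = -7/4*33548 = -58709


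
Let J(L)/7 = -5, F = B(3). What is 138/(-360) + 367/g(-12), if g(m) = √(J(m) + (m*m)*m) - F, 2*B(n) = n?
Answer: -294523/423660 - 1468*I*√1763/7061 ≈ -0.69519 - 8.7294*I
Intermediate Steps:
B(n) = n/2
F = 3/2 (F = (½)*3 = 3/2 ≈ 1.5000)
J(L) = -35 (J(L) = 7*(-5) = -35)
g(m) = -3/2 + √(-35 + m³) (g(m) = √(-35 + (m*m)*m) - 1*3/2 = √(-35 + m²*m) - 3/2 = √(-35 + m³) - 3/2 = -3/2 + √(-35 + m³))
138/(-360) + 367/g(-12) = 138/(-360) + 367/(-3/2 + √(-35 + (-12)³)) = 138*(-1/360) + 367/(-3/2 + √(-35 - 1728)) = -23/60 + 367/(-3/2 + √(-1763)) = -23/60 + 367/(-3/2 + I*√1763)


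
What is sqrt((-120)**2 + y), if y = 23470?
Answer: sqrt(37870) ≈ 194.60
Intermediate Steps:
sqrt((-120)**2 + y) = sqrt((-120)**2 + 23470) = sqrt(14400 + 23470) = sqrt(37870)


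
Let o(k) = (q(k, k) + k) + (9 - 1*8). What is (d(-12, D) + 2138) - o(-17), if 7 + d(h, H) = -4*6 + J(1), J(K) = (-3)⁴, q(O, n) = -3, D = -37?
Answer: 2207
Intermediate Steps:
J(K) = 81
d(h, H) = 50 (d(h, H) = -7 + (-4*6 + 81) = -7 + (-24 + 81) = -7 + 57 = 50)
o(k) = -2 + k (o(k) = (-3 + k) + (9 - 1*8) = (-3 + k) + (9 - 8) = (-3 + k) + 1 = -2 + k)
(d(-12, D) + 2138) - o(-17) = (50 + 2138) - (-2 - 17) = 2188 - 1*(-19) = 2188 + 19 = 2207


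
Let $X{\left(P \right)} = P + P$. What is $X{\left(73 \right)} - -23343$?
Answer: $23489$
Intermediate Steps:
$X{\left(P \right)} = 2 P$
$X{\left(73 \right)} - -23343 = 2 \cdot 73 - -23343 = 146 + 23343 = 23489$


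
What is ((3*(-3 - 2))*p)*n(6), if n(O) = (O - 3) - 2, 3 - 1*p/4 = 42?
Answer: 2340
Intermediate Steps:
p = -156 (p = 12 - 4*42 = 12 - 168 = -156)
n(O) = -5 + O (n(O) = (-3 + O) - 2 = -5 + O)
((3*(-3 - 2))*p)*n(6) = ((3*(-3 - 2))*(-156))*(-5 + 6) = ((3*(-5))*(-156))*1 = -15*(-156)*1 = 2340*1 = 2340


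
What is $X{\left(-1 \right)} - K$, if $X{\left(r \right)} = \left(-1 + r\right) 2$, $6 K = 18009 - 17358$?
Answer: $- \frac{225}{2} \approx -112.5$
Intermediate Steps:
$K = \frac{217}{2}$ ($K = \frac{18009 - 17358}{6} = \frac{1}{6} \cdot 651 = \frac{217}{2} \approx 108.5$)
$X{\left(r \right)} = -2 + 2 r$
$X{\left(-1 \right)} - K = \left(-2 + 2 \left(-1\right)\right) - \frac{217}{2} = \left(-2 - 2\right) - \frac{217}{2} = -4 - \frac{217}{2} = - \frac{225}{2}$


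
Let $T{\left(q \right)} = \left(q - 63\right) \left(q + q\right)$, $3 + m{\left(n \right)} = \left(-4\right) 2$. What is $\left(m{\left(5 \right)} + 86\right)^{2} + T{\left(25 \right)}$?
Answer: $3725$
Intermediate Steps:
$m{\left(n \right)} = -11$ ($m{\left(n \right)} = -3 - 8 = -11$)
$T{\left(q \right)} = 2 q \left(-63 + q\right)$ ($T{\left(q \right)} = \left(-63 + q\right) 2 q = 2 q \left(-63 + q\right)$)
$\left(m{\left(5 \right)} + 86\right)^{2} + T{\left(25 \right)} = \left(-11 + 86\right)^{2} + 2 \cdot 25 \left(-63 + 25\right) = 75^{2} + 2 \cdot 25 \left(-38\right) = 5625 - 1900 = 3725$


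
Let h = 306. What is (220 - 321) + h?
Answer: 205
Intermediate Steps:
(220 - 321) + h = (220 - 321) + 306 = -101 + 306 = 205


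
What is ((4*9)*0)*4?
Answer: 0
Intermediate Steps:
((4*9)*0)*4 = (36*0)*4 = 0*4 = 0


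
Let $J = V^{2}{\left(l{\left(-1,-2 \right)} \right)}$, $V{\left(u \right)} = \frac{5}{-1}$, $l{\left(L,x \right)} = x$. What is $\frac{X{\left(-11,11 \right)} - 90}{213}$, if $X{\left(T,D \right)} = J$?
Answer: $- \frac{65}{213} \approx -0.30516$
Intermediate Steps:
$V{\left(u \right)} = -5$ ($V{\left(u \right)} = 5 \left(-1\right) = -5$)
$J = 25$ ($J = \left(-5\right)^{2} = 25$)
$X{\left(T,D \right)} = 25$
$\frac{X{\left(-11,11 \right)} - 90}{213} = \frac{25 - 90}{213} = \left(-65\right) \frac{1}{213} = - \frac{65}{213}$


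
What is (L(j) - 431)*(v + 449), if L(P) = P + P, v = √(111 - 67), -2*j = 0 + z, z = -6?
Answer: -190825 - 850*√11 ≈ -1.9364e+5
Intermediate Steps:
j = 3 (j = -(0 - 6)/2 = -½*(-6) = 3)
v = 2*√11 (v = √44 = 2*√11 ≈ 6.6332)
L(P) = 2*P
(L(j) - 431)*(v + 449) = (2*3 - 431)*(2*√11 + 449) = (6 - 431)*(449 + 2*√11) = -425*(449 + 2*√11) = -190825 - 850*√11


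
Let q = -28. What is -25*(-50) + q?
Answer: 1222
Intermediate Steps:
-25*(-50) + q = -25*(-50) - 28 = 1250 - 28 = 1222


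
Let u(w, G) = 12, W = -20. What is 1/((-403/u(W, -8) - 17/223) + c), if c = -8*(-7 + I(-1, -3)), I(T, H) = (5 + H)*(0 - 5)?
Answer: 2676/273863 ≈ 0.0097713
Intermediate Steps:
I(T, H) = -25 - 5*H (I(T, H) = (5 + H)*(-5) = -25 - 5*H)
c = 136 (c = -8*(-7 + (-25 - 5*(-3))) = -8*(-7 + (-25 + 15)) = -8*(-7 - 10) = -8*(-17) = 136)
1/((-403/u(W, -8) - 17/223) + c) = 1/((-403/12 - 17/223) + 136) = 1/(-90073/2676 + 136) = 1/(273863/2676) = 2676/273863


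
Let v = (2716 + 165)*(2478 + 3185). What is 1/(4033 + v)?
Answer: 1/16319136 ≈ 6.1278e-8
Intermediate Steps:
v = 16315103 (v = 2881*5663 = 16315103)
1/(4033 + v) = 1/(4033 + 16315103) = 1/16319136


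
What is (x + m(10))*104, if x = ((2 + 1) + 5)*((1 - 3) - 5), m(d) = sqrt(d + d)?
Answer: -5824 + 208*sqrt(5) ≈ -5358.9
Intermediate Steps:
m(d) = sqrt(2)*sqrt(d) (m(d) = sqrt(2*d) = sqrt(2)*sqrt(d))
x = -56 (x = (3 + 5)*(-2 - 5) = 8*(-7) = -56)
(x + m(10))*104 = (-56 + sqrt(2)*sqrt(10))*104 = (-56 + 2*sqrt(5))*104 = -5824 + 208*sqrt(5)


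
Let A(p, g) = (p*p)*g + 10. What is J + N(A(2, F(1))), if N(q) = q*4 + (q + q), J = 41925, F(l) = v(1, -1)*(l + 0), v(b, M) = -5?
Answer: 41865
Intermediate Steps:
F(l) = -5*l (F(l) = -5*(l + 0) = -5*l)
A(p, g) = 10 + g*p² (A(p, g) = p²*g + 10 = g*p² + 10 = 10 + g*p²)
N(q) = 6*q (N(q) = 4*q + 2*q = 6*q)
J + N(A(2, F(1))) = 41925 + 6*(10 - 5*1*2²) = 41925 + 6*(10 - 5*4) = 41925 + 6*(10 - 20) = 41925 + 6*(-10) = 41925 - 60 = 41865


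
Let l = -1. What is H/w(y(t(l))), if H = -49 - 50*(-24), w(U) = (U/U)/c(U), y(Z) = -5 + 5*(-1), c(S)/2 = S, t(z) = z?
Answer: -23020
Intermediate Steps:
c(S) = 2*S
y(Z) = -10 (y(Z) = -5 - 5 = -10)
w(U) = 1/(2*U) (w(U) = (U/U)/((2*U)) = 1*(1/(2*U)) = 1/(2*U))
H = 1151 (H = -49 + 1200 = 1151)
H/w(y(t(l))) = 1151/(((1/2)/(-10))) = 1151/(((1/2)*(-1/10))) = 1151/(-1/20) = 1151*(-20) = -23020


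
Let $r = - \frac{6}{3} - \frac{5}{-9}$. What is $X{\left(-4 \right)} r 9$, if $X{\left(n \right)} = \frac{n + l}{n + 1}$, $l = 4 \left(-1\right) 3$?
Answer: $- \frac{208}{3} \approx -69.333$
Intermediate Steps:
$l = -12$ ($l = \left(-4\right) 3 = -12$)
$X{\left(n \right)} = \frac{-12 + n}{1 + n}$ ($X{\left(n \right)} = \frac{n - 12}{n + 1} = \frac{-12 + n}{1 + n}$)
$r = - \frac{13}{9}$ ($r = \left(-6\right) \frac{1}{3} - - \frac{5}{9} = -2 + \frac{5}{9} = - \frac{13}{9} \approx -1.4444$)
$X{\left(-4 \right)} r 9 = \frac{-12 - 4}{1 - 4} \left(- \frac{13}{9}\right) 9 = \frac{1}{-3} \left(-16\right) \left(- \frac{13}{9}\right) 9 = \left(- \frac{1}{3}\right) \left(-16\right) \left(- \frac{13}{9}\right) 9 = \frac{16}{3} \left(- \frac{13}{9}\right) 9 = \left(- \frac{208}{27}\right) 9 = - \frac{208}{3}$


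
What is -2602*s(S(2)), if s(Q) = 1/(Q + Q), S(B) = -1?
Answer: 1301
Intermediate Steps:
s(Q) = 1/(2*Q)
-2602*s(S(2)) = -1301/(-1) = -1301*(-1) = -2602*(-½) = 1301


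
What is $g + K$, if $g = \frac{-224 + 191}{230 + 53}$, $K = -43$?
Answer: $- \frac{12202}{283} \approx -43.117$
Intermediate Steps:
$g = - \frac{33}{283} \approx -0.11661$
$g + K = - \frac{33}{283} - 43 = - \frac{12202}{283}$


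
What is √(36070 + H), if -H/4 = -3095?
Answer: 5*√1938 ≈ 220.11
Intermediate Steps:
H = 12380 (H = -4*(-3095) = 12380)
√(36070 + H) = √(36070 + 12380) = √48450 = 5*√1938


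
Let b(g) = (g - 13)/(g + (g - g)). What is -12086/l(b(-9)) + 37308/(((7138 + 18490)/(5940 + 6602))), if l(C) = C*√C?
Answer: 116979234/6407 - 163161*√22/242 ≈ 15096.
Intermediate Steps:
b(g) = (-13 + g)/g (b(g) = (-13 + g)/(g + 0) = (-13 + g)/g)
l(C) = C^(3/2)
-12086/l(b(-9)) + 37308/(((7138 + 18490)/(5940 + 6602))) = -12086*√22/(484*(-1/(-9))^(3/2)) + 37308/(((7138 + 18490)/(5940 + 6602))) = -12086*27*√22/484 + 37308/((25628/12542)) = -12086*27*√22/484 + 37308/((25628*(1/12542))) = -12086*27*√22/484 + 37308/(12814/6271) = -163161*√22/242 + 37308*(6271/12814) = -163161*√22/242 + 116979234/6407 = 116979234/6407 - 163161*√22/242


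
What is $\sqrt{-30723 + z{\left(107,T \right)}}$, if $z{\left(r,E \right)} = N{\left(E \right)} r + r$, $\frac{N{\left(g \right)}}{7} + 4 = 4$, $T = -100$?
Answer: $2 i \sqrt{7654} \approx 174.97 i$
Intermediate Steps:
$N{\left(g \right)} = 0$ ($N{\left(g \right)} = -28 + 7 \cdot 4 = -28 + 28 = 0$)
$z{\left(r,E \right)} = r$ ($z{\left(r,E \right)} = 0 r + r = 0 + r = r$)
$\sqrt{-30723 + z{\left(107,T \right)}} = \sqrt{-30723 + 107} = \sqrt{-30616} = 2 i \sqrt{7654}$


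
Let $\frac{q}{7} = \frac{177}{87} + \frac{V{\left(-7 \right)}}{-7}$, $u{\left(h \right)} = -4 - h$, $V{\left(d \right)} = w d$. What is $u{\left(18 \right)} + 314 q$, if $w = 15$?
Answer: $\frac{1085174}{29} \approx 37420.0$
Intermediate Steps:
$V{\left(d \right)} = 15 d$
$q = \frac{3458}{29}$ ($q = 7 \left(\frac{177}{87} + \frac{15 \left(-7\right)}{-7}\right) = 7 \left(177 \cdot \frac{1}{87} - -15\right) = 7 \left(\frac{59}{29} + 15\right) = 7 \cdot \frac{494}{29} = \frac{3458}{29} \approx 119.24$)
$u{\left(18 \right)} + 314 q = \left(-4 - 18\right) + 314 \cdot \frac{3458}{29} = \left(-4 - 18\right) + \frac{1085812}{29} = -22 + \frac{1085812}{29} = \frac{1085174}{29}$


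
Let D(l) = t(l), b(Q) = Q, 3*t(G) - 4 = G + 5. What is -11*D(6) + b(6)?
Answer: -49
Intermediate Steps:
t(G) = 3 + G/3 (t(G) = 4/3 + (G + 5)/3 = 4/3 + (5 + G)/3 = 4/3 + (5/3 + G/3) = 3 + G/3)
D(l) = 3 + l/3
-11*D(6) + b(6) = -11*(3 + (⅓)*6) + 6 = -11*(3 + 2) + 6 = -11*5 + 6 = -55 + 6 = -49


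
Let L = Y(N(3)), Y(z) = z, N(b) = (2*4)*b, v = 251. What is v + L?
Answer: 275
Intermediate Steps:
N(b) = 8*b
L = 24 (L = 8*3 = 24)
v + L = 251 + 24 = 275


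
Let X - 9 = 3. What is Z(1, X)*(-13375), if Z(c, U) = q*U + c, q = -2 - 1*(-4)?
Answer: -334375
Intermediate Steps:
X = 12 (X = 9 + 3 = 12)
q = 2 (q = -2 + 4 = 2)
Z(c, U) = c + 2*U (Z(c, U) = 2*U + c = c + 2*U)
Z(1, X)*(-13375) = (1 + 2*12)*(-13375) = (1 + 24)*(-13375) = 25*(-13375) = -334375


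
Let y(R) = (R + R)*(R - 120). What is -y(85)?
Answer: 5950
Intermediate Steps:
y(R) = 2*R*(-120 + R) (y(R) = (2*R)*(-120 + R) = 2*R*(-120 + R))
-y(85) = -2*85*(-120 + 85) = -2*85*(-35) = -1*(-5950) = 5950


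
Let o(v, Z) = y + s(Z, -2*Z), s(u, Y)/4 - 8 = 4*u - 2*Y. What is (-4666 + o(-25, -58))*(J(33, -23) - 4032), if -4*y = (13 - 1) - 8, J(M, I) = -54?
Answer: 26522226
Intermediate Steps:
s(u, Y) = 32 - 8*Y + 16*u (s(u, Y) = 32 + 4*(4*u - 2*Y) = 32 + 4*(-2*Y + 4*u) = 32 + (-8*Y + 16*u) = 32 - 8*Y + 16*u)
y = -1 (y = -((13 - 1) - 8)/4 = -(12 - 8)/4 = -¼*4 = -1)
o(v, Z) = 31 + 32*Z (o(v, Z) = -1 + (32 - (-16)*Z + 16*Z) = -1 + (32 + 16*Z + 16*Z) = -1 + (32 + 32*Z) = 31 + 32*Z)
(-4666 + o(-25, -58))*(J(33, -23) - 4032) = (-4666 + (31 + 32*(-58)))*(-54 - 4032) = (-4666 + (31 - 1856))*(-4086) = (-4666 - 1825)*(-4086) = -6491*(-4086) = 26522226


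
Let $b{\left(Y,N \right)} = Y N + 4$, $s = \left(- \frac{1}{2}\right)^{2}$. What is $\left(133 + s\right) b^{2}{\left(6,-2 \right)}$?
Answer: $8528$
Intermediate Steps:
$s = \frac{1}{4}$ ($s = \left(\left(-1\right) \frac{1}{2}\right)^{2} = \left(- \frac{1}{2}\right)^{2} = \frac{1}{4} \approx 0.25$)
$b{\left(Y,N \right)} = 4 + N Y$ ($b{\left(Y,N \right)} = N Y + 4 = 4 + N Y$)
$\left(133 + s\right) b^{2}{\left(6,-2 \right)} = \left(133 + \frac{1}{4}\right) \left(4 - 12\right)^{2} = \frac{533 \left(4 - 12\right)^{2}}{4} = \frac{533 \left(-8\right)^{2}}{4} = \frac{533}{4} \cdot 64 = 8528$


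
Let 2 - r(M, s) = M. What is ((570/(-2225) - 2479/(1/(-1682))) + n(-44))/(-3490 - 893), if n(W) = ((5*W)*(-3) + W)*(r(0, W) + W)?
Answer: -1843993556/1950435 ≈ -945.43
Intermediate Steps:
r(M, s) = 2 - M
n(W) = -14*W*(2 + W) (n(W) = ((5*W)*(-3) + W)*((2 - 1*0) + W) = (-15*W + W)*((2 + 0) + W) = (-14*W)*(2 + W) = -14*W*(2 + W))
((570/(-2225) - 2479/(1/(-1682))) + n(-44))/(-3490 - 893) = ((570/(-2225) - 2479/(1/(-1682))) - 14*(-44)*(2 - 44))/(-3490 - 893) = ((570*(-1/2225) - 2479/(-1/1682)) - 14*(-44)*(-42))/(-4383) = ((-114/445 - 2479*(-1682)) - 25872)*(-1/4383) = ((-114/445 + 4169678) - 25872)*(-1/4383) = (1855506596/445 - 25872)*(-1/4383) = (1843993556/445)*(-1/4383) = -1843993556/1950435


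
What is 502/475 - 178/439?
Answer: 135828/208525 ≈ 0.65137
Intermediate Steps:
502/475 - 178/439 = 135828/208525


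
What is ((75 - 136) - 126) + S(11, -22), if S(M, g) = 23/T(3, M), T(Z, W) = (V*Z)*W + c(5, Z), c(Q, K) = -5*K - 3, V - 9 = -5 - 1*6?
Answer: -15731/84 ≈ -187.27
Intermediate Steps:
V = -2 (V = 9 + (-5 - 1*6) = 9 + (-5 - 6) = 9 - 11 = -2)
c(Q, K) = -3 - 5*K
T(Z, W) = -3 - 5*Z - 2*W*Z (T(Z, W) = (-2*Z)*W + (-3 - 5*Z) = -2*W*Z + (-3 - 5*Z) = -3 - 5*Z - 2*W*Z)
S(M, g) = 23/(-18 - 6*M) (S(M, g) = 23/(-3 - 5*3 - 2*M*3) = 23/(-3 - 15 - 6*M) = 23/(-18 - 6*M))
((75 - 136) - 126) + S(11, -22) = ((75 - 136) - 126) - 23/(18 + 6*11) = (-61 - 126) - 23/(18 + 66) = -187 - 23/84 = -15731/84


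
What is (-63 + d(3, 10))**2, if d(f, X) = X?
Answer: 2809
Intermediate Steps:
(-63 + d(3, 10))**2 = (-63 + 10)**2 = (-53)**2 = 2809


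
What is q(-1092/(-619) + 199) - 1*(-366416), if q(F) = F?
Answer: 226935777/619 ≈ 3.6662e+5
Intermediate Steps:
q(-1092/(-619) + 199) - 1*(-366416) = (-1092/(-619) + 199) - 1*(-366416) = (-1092*(-1/619) + 199) + 366416 = (1092/619 + 199) + 366416 = 124273/619 + 366416 = 226935777/619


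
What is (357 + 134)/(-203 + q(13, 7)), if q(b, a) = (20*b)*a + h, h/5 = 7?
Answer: 491/1652 ≈ 0.29722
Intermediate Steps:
h = 35 (h = 5*7 = 35)
q(b, a) = 35 + 20*a*b (q(b, a) = (20*b)*a + 35 = 20*a*b + 35 = 35 + 20*a*b)
(357 + 134)/(-203 + q(13, 7)) = (357 + 134)/(-203 + (35 + 20*7*13)) = 491/(-203 + (35 + 1820)) = 491/(-203 + 1855) = 491/1652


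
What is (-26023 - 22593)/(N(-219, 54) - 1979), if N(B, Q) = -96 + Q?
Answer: 48616/2021 ≈ 24.055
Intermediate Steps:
(-26023 - 22593)/(N(-219, 54) - 1979) = (-26023 - 22593)/((-96 + 54) - 1979) = -48616/(-42 - 1979) = -48616/(-2021) = -48616*(-1/2021) = 48616/2021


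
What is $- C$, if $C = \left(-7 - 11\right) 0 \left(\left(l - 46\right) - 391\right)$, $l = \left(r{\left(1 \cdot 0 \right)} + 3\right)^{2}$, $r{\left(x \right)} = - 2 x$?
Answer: $0$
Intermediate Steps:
$l = 9$ ($l = \left(- 2 \cdot 1 \cdot 0 + 3\right)^{2} = \left(\left(-2\right) 0 + 3\right)^{2} = \left(0 + 3\right)^{2} = 3^{2} = 9$)
$C = 0$ ($C = \left(-7 - 11\right) 0 \left(\left(9 - 46\right) - 391\right) = \left(-18\right) 0 \left(\left(9 - 46\right) - 391\right) = 0 \left(-37 - 391\right) = 0 \left(-428\right) = 0$)
$- C = \left(-1\right) 0 = 0$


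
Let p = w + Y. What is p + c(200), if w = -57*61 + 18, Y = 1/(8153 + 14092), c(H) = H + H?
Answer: -68047454/22245 ≈ -3059.0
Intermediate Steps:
c(H) = 2*H
Y = 1/22245 ≈ 4.4954e-5
w = -3459 (w = -3477 + 18 = -3459)
p = -76945454/22245 (p = -3459 + 1/22245 = -76945454/22245 ≈ -3459.0)
p + c(200) = -76945454/22245 + 2*200 = -76945454/22245 + 400 = -68047454/22245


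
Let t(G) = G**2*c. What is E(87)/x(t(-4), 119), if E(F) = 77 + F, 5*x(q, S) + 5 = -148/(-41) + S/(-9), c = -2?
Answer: -75645/1348 ≈ -56.116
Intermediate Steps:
t(G) = -2*G**2 (t(G) = G**2*(-2) = -2*G**2)
x(q, S) = -57/205 - S/45 (x(q, S) = -1 + (-148/(-41) + S/(-9))/5 = -1 + (-148*(-1/41) + S*(-1/9))/5 = -1 + (148/41 - S/9)/5 = -1 + (148/205 - S/45) = -57/205 - S/45)
E(87)/x(t(-4), 119) = (77 + 87)/(-57/205 - 1/45*119) = 164/(-57/205 - 119/45) = 164/(-5392/1845) = 164*(-1845/5392) = -75645/1348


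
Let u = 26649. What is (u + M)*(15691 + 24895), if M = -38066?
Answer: -463370362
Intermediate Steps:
(u + M)*(15691 + 24895) = (26649 - 38066)*(15691 + 24895) = -11417*40586 = -463370362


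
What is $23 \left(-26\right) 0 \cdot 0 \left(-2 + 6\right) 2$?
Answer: $0$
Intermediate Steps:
$23 \left(-26\right) 0 \cdot 0 \left(-2 + 6\right) 2 = - 598 \cdot 0 \cdot 4 \cdot 2 = - 598 \cdot 0 \cdot 8 = \left(-598\right) 0 = 0$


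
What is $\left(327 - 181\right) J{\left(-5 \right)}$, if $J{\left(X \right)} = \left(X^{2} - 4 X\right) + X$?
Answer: $5840$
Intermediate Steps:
$J{\left(X \right)} = X^{2} - 3 X$
$\left(327 - 181\right) J{\left(-5 \right)} = \left(327 - 181\right) \left(- 5 \left(-3 - 5\right)\right) = 146 \left(\left(-5\right) \left(-8\right)\right) = 146 \cdot 40 = 5840$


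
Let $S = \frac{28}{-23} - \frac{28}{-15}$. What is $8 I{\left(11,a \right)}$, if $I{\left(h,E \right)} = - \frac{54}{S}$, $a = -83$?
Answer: $- \frac{9315}{14} \approx -665.36$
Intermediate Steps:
$S = \frac{224}{345}$ ($S = 28 \left(- \frac{1}{23}\right) - - \frac{28}{15} = - \frac{28}{23} + \frac{28}{15} = \frac{224}{345} \approx 0.64927$)
$I{\left(h,E \right)} = - \frac{9315}{112}$ ($I{\left(h,E \right)} = - \frac{54}{\frac{224}{345}} = \left(-54\right) \frac{345}{224} = - \frac{9315}{112}$)
$8 I{\left(11,a \right)} = 8 \left(- \frac{9315}{112}\right) = - \frac{9315}{14}$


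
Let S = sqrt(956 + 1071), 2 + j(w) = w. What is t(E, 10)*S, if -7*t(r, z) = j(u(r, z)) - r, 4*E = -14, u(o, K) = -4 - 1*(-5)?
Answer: -5*sqrt(2027)/14 ≈ -16.079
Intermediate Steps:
u(o, K) = 1 (u(o, K) = -4 + 5 = 1)
E = -7/2 (E = (1/4)*(-14) = -7/2 ≈ -3.5000)
j(w) = -2 + w
t(r, z) = 1/7 + r/7 (t(r, z) = -((-2 + 1) - r)/7 = -(-1 - r)/7 = 1/7 + r/7)
S = sqrt(2027) ≈ 45.022
t(E, 10)*S = (1/7 + (1/7)*(-7/2))*sqrt(2027) = (1/7 - 1/2)*sqrt(2027) = -5*sqrt(2027)/14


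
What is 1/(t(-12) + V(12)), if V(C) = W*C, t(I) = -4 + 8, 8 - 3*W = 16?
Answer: -1/28 ≈ -0.035714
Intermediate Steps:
W = -8/3 (W = 8/3 - ⅓*16 = 8/3 - 16/3 = -8/3 ≈ -2.6667)
t(I) = 4
V(C) = -8*C/3
1/(t(-12) + V(12)) = 1/(4 - 8/3*12) = 1/(4 - 32) = 1/(-28) = -1/28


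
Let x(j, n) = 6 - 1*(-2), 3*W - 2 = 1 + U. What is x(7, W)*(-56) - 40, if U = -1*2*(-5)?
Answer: -488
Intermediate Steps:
U = 10 (U = -2*(-5) = 10)
W = 13/3 (W = 2/3 + (1 + 10)/3 = 2/3 + (1/3)*11 = 2/3 + 11/3 = 13/3 ≈ 4.3333)
x(j, n) = 8 (x(j, n) = 6 + 2 = 8)
x(7, W)*(-56) - 40 = 8*(-56) - 40 = -448 - 40 = -488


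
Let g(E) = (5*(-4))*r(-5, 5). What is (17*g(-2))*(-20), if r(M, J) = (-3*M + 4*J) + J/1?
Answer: 272000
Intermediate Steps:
r(M, J) = -3*M + 5*J (r(M, J) = (-3*M + 4*J) + J*1 = (-3*M + 4*J) + J = -3*M + 5*J)
g(E) = -800 (g(E) = (5*(-4))*(-3*(-5) + 5*5) = -20*(15 + 25) = -20*40 = -800)
(17*g(-2))*(-20) = (17*(-800))*(-20) = -13600*(-20) = 272000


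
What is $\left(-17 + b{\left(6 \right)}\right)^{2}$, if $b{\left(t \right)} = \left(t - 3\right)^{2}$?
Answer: $64$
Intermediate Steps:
$b{\left(t \right)} = \left(-3 + t\right)^{2}$
$\left(-17 + b{\left(6 \right)}\right)^{2} = \left(-17 + \left(-3 + 6\right)^{2}\right)^{2} = \left(-17 + 3^{2}\right)^{2} = \left(-17 + 9\right)^{2} = \left(-8\right)^{2} = 64$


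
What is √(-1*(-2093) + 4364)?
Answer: √6457 ≈ 80.355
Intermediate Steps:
√(-1*(-2093) + 4364) = √(2093 + 4364) = √6457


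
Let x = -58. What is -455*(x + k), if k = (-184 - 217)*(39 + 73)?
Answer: 20461350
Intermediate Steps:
k = -44912 (k = -401*112 = -44912)
-455*(x + k) = -455*(-58 - 44912) = -455*(-44970) = 20461350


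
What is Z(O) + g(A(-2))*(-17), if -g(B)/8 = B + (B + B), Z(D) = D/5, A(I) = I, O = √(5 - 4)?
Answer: -4079/5 ≈ -815.80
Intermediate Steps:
O = 1 (O = √1 = 1)
Z(D) = D/5 (Z(D) = D*(⅕) = D/5)
g(B) = -24*B (g(B) = -8*(B + (B + B)) = -8*(B + 2*B) = -24*B)
Z(O) + g(A(-2))*(-17) = (⅕)*1 - 24*(-2)*(-17) = ⅕ + 48*(-17) = ⅕ - 816 = -4079/5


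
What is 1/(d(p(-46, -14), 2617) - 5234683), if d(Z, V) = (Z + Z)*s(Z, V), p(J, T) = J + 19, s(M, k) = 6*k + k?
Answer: -1/6223909 ≈ -1.6067e-7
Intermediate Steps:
s(M, k) = 7*k
p(J, T) = 19 + J
d(Z, V) = 14*V*Z (d(Z, V) = (Z + Z)*(7*V) = (2*Z)*(7*V) = 14*V*Z)
1/(d(p(-46, -14), 2617) - 5234683) = 1/(14*2617*(19 - 46) - 5234683) = 1/(14*2617*(-27) - 5234683) = 1/(-989226 - 5234683) = 1/(-6223909) = -1/6223909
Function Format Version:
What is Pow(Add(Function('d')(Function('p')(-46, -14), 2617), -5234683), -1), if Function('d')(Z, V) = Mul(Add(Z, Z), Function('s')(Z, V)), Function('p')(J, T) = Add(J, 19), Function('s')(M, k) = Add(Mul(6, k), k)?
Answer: Rational(-1, 6223909) ≈ -1.6067e-7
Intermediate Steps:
Function('s')(M, k) = Mul(7, k)
Function('p')(J, T) = Add(19, J)
Function('d')(Z, V) = Mul(14, V, Z) (Function('d')(Z, V) = Mul(Add(Z, Z), Mul(7, V)) = Mul(Mul(2, Z), Mul(7, V)) = Mul(14, V, Z))
Pow(Add(Function('d')(Function('p')(-46, -14), 2617), -5234683), -1) = Pow(Add(Mul(14, 2617, Add(19, -46)), -5234683), -1) = Pow(Add(Mul(14, 2617, -27), -5234683), -1) = Pow(Add(-989226, -5234683), -1) = Pow(-6223909, -1) = Rational(-1, 6223909)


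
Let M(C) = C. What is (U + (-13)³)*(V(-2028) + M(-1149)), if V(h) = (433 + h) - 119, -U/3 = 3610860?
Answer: 31019966551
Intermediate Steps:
U = -10832580 (U = -3*3610860 = -10832580)
V(h) = 314 + h
(U + (-13)³)*(V(-2028) + M(-1149)) = (-10832580 + (-13)³)*((314 - 2028) - 1149) = (-10832580 - 2197)*(-1714 - 1149) = -10834777*(-2863) = 31019966551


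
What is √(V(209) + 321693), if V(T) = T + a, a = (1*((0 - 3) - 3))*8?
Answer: √321854 ≈ 567.32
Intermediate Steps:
a = -48 (a = (1*(-3 - 3))*8 = (1*(-6))*8 = -6*8 = -48)
V(T) = -48 + T (V(T) = T - 48 = -48 + T)
√(V(209) + 321693) = √((-48 + 209) + 321693) = √(161 + 321693) = √321854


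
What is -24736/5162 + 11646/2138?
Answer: 1807771/2759089 ≈ 0.65521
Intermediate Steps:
-24736/5162 + 11646/2138 = -24736*1/5162 + 11646*(1/2138) = -12368/2581 + 5823/1069 = 1807771/2759089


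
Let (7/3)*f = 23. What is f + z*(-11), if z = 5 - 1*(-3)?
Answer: -547/7 ≈ -78.143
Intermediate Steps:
f = 69/7 (f = (3/7)*23 = 69/7 ≈ 9.8571)
z = 8 (z = 5 + 3 = 8)
f + z*(-11) = 69/7 + 8*(-11) = 69/7 - 88 = -547/7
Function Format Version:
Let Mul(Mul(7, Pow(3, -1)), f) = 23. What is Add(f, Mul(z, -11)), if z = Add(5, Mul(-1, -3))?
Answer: Rational(-547, 7) ≈ -78.143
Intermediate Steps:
f = Rational(69, 7) (f = Mul(Rational(3, 7), 23) = Rational(69, 7) ≈ 9.8571)
z = 8 (z = Add(5, 3) = 8)
Add(f, Mul(z, -11)) = Add(Rational(69, 7), Mul(8, -11)) = Add(Rational(69, 7), -88) = Rational(-547, 7)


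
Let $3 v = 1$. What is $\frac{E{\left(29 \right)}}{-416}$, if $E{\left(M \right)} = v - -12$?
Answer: $- \frac{37}{1248} \approx -0.029647$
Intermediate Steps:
$v = \frac{1}{3}$ ($v = \frac{1}{3} \cdot 1 = \frac{1}{3} \approx 0.33333$)
$E{\left(M \right)} = \frac{37}{3}$ ($E{\left(M \right)} = \frac{1}{3} - -12 = \frac{1}{3} + 12 = \frac{37}{3}$)
$\frac{E{\left(29 \right)}}{-416} = \frac{37}{3 \left(-416\right)} = \frac{37}{3} \left(- \frac{1}{416}\right) = - \frac{37}{1248}$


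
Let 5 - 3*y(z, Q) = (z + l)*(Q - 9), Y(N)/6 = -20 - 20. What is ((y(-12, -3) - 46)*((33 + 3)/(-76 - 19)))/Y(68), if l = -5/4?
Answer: -73/475 ≈ -0.15368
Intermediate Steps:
l = -5/4 (l = -5*¼ = -5/4 ≈ -1.2500)
Y(N) = -240 (Y(N) = 6*(-20 - 20) = 6*(-40) = -240)
y(z, Q) = 5/3 - (-9 + Q)*(-5/4 + z)/3 (y(z, Q) = 5/3 - (z - 5/4)*(Q - 9)/3 = 5/3 - (-5/4 + z)*(-9 + Q)/3 = 5/3 - (-9 + Q)*(-5/4 + z)/3)
((y(-12, -3) - 46)*((33 + 3)/(-76 - 19)))/Y(68) = (((-25/12 + 3*(-12) + (5/12)*(-3) - ⅓*(-3)*(-12)) - 46)*((33 + 3)/(-76 - 19)))/(-240) = (((-25/12 - 36 - 5/4 - 12) - 46)*(36/(-95)))*(-1/240) = ((-154/3 - 46)*(36*(-1/95)))*(-1/240) = -292/3*(-36/95)*(-1/240) = (3504/95)*(-1/240) = -73/475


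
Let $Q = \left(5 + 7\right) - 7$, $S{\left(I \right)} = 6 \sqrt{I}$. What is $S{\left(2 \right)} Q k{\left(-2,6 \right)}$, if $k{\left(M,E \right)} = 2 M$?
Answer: $- 120 \sqrt{2} \approx -169.71$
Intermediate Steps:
$Q = 5$ ($Q = 12 - 7 = 5$)
$S{\left(2 \right)} Q k{\left(-2,6 \right)} = 6 \sqrt{2} \cdot 5 \cdot 2 \left(-2\right) = 30 \sqrt{2} \left(-4\right) = - 120 \sqrt{2}$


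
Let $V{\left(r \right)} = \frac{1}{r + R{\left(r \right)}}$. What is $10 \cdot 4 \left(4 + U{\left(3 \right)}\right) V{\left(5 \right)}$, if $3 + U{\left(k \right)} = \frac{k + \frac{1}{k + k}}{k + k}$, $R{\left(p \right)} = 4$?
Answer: $\frac{550}{81} \approx 6.7901$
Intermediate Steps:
$U{\left(k \right)} = -3 + \frac{k + \frac{1}{2 k}}{2 k}$ ($U{\left(k \right)} = -3 + \frac{k + \frac{1}{k + k}}{k + k} = -3 + \frac{k + \frac{1}{2 k}}{2 k}$)
$V{\left(r \right)} = \frac{1}{4 + r}$ ($V{\left(r \right)} = \frac{1}{r + 4} = \frac{1}{4 + r}$)
$10 \cdot 4 \left(4 + U{\left(3 \right)}\right) V{\left(5 \right)} = 10 \cdot 4 \frac{4 - \left(\frac{5}{2} - \frac{1}{4 \cdot 9}\right)}{4 + 5} = 40 \frac{4 + \left(- \frac{5}{2} + \frac{1}{4} \cdot \frac{1}{9}\right)}{9} = 40 \left(4 + \left(- \frac{5}{2} + \frac{1}{36}\right)\right) \frac{1}{9} = 40 \left(4 - \frac{89}{36}\right) \frac{1}{9} = 40 \cdot \frac{55}{36} \cdot \frac{1}{9} = 40 \cdot \frac{55}{324} = \frac{550}{81}$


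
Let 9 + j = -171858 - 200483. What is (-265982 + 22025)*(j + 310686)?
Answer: 15043364448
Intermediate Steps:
j = -372350 (j = -9 + (-171858 - 200483) = -9 - 372341 = -372350)
(-265982 + 22025)*(j + 310686) = (-265982 + 22025)*(-372350 + 310686) = -243957*(-61664) = 15043364448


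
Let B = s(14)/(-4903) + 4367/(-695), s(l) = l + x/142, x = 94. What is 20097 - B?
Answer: 4863759670861/241938535 ≈ 20103.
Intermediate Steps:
s(l) = 47/71 + l (s(l) = l + 94/142 = l + 94*(1/142) = l + 47/71 = 47/71 + l)
B = -1520932966/241938535 (B = (47/71 + 14)/(-4903) + 4367/(-695) = (1041/71)*(-1/4903) + 4367*(-1/695) = -1041/348113 - 4367/695 = -1520932966/241938535 ≈ -6.2864)
20097 - B = 20097 - 1*(-1520932966/241938535) = 20097 + 1520932966/241938535 = 4863759670861/241938535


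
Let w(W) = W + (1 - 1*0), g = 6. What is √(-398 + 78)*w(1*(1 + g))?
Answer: 64*I*√5 ≈ 143.11*I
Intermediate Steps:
w(W) = 1 + W (w(W) = W + (1 + 0) = W + 1 = 1 + W)
√(-398 + 78)*w(1*(1 + g)) = √(-398 + 78)*(1 + 1*(1 + 6)) = √(-320)*(1 + 1*7) = (8*I*√5)*(1 + 7) = (8*I*√5)*8 = 64*I*√5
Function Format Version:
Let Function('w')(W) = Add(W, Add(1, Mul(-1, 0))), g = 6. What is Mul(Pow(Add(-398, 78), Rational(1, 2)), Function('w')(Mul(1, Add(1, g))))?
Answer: Mul(64, I, Pow(5, Rational(1, 2))) ≈ Mul(143.11, I)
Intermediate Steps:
Function('w')(W) = Add(1, W) (Function('w')(W) = Add(W, Add(1, 0)) = Add(W, 1) = Add(1, W))
Mul(Pow(Add(-398, 78), Rational(1, 2)), Function('w')(Mul(1, Add(1, g)))) = Mul(Pow(Add(-398, 78), Rational(1, 2)), Add(1, Mul(1, Add(1, 6)))) = Mul(Pow(-320, Rational(1, 2)), Add(1, Mul(1, 7))) = Mul(Mul(8, I, Pow(5, Rational(1, 2))), Add(1, 7)) = Mul(Mul(8, I, Pow(5, Rational(1, 2))), 8) = Mul(64, I, Pow(5, Rational(1, 2)))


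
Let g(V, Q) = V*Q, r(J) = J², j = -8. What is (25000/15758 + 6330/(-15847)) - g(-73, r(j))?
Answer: 583487186166/124858513 ≈ 4673.2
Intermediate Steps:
g(V, Q) = Q*V
(25000/15758 + 6330/(-15847)) - g(-73, r(j)) = (25000/15758 + 6330/(-15847)) - (-8)²*(-73) = (25000*(1/15758) + 6330*(-1/15847)) - 64*(-73) = (12500/7879 - 6330/15847) - 1*(-4672) = 148213430/124858513 + 4672 = 583487186166/124858513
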